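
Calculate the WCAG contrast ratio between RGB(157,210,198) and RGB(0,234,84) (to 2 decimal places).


Linearize each sRGB channel c=v/255: c/12.92 if c ≤ 0.04045 else ((c+0.055)/1.055)^2.4
L = 0.2126×R_lin + 0.7152×G_lin + 0.0722×B_lin
Color 1 (157,210,198):
  R=157: 157/255≈0.6157 > 0.04045 → ((0.6157+0.055)/1.055)^2.4 ≈ 0.33716
  G=210: 210/255≈0.8235 > 0.04045 → ((0.8235+0.055)/1.055)^2.4 ≈ 0.64448
  B=198: 198/255≈0.7765 > 0.04045 → ((0.7765+0.055)/1.055)^2.4 ≈ 0.56471
  L1 = 0.2126×0.33716 + 0.7152×0.64448 + 0.0722×0.56471 ≈ 0.57339
Color 2 (0,234,84):
  R=0: 0/255≈0.0000 ≤ 0.04045 → 0.0000/12.92 ≈ 0.00000
  G=234: 234/255≈0.9176 > 0.04045 → ((0.9176+0.055)/1.055)^2.4 ≈ 0.82279
  B=84: 84/255≈0.3294 > 0.04045 → ((0.3294+0.055)/1.055)^2.4 ≈ 0.08866
  L2 = 0.2126×0.00000 + 0.7152×0.82279 + 0.0722×0.08866 ≈ 0.59486
Lighter = 0.59486, Darker = 0.57339
Ratio = (L_lighter + 0.05) / (L_darker + 0.05)
Ratio = (0.59486 + 0.05) / (0.57339 + 0.05) = 0.64486 / 0.62339 ≈ 1.0344
Ratio ≈ 1.03:1


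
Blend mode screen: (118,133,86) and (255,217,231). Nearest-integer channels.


Screen: C = 255 - (255-A)×(255-B)/255, rounded to nearest integer
R: 255 - (255-118)×(255-255)/255 = 255 - 0/255 ≈ 255 - 0.000 = 255.000 → 255
G: 255 - (255-133)×(255-217)/255 = 255 - 4636/255 ≈ 255 - 18.180 = 236.820 → 237
B: 255 - (255-86)×(255-231)/255 = 255 - 4056/255 ≈ 255 - 15.906 = 239.094 → 239
= RGB(255, 237, 239)


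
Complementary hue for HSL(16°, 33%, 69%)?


Complement = opposite side of color wheel = hue + 180°
H' = (16 + 180) mod 360 = 196°
S and L unchanged.
= HSL(196°, 33%, 69%)


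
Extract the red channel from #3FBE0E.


Color: #3FBE0E
R = 3F = 63
G = BE = 190
B = 0E = 14
Red = 63


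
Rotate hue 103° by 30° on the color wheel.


New hue = (H + rotation) mod 360
New hue = (103 + 30) mod 360
= 133 mod 360
= 133°


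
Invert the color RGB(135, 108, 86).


Invert: (255-R, 255-G, 255-B)
R: 255-135 = 120
G: 255-108 = 147
B: 255-86 = 169
= RGB(120, 147, 169)


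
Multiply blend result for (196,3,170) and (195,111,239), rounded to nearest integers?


Multiply: C = A×B/255, rounded to nearest integer
R: 196×195/255 = 38220/255 ≈ 149.882 → 150
G: 3×111/255 = 333/255 ≈ 1.306 → 1
B: 170×239/255 = 40630/255 ≈ 159.333 → 159
= RGB(150, 1, 159)


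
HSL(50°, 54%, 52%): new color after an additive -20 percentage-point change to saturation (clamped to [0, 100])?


Original S = 54%
Adjustment = -20 percentage points
New S = 54 + (-20) = 34
Clamp to [0, 100] → 34
= HSL(50°, 34%, 52%)


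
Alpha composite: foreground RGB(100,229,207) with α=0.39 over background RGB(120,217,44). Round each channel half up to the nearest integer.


C = α×F + (1-α)×B, with 1-α = 0.61
R: 0.39×100 + 0.61×120 = 39.00 + 73.20 = 112.20 → 112
G: 0.39×229 + 0.61×217 = 89.31 + 132.37 = 221.68 → 222
B: 0.39×207 + 0.61×44 = 80.73 + 26.84 = 107.57 → 108
= RGB(112, 222, 108)


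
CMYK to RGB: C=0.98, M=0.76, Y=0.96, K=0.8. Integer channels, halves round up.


R = 255 × (1-C) × (1-K) = 255 × 0.02 × 0.20 = 1.02 → 1
G = 255 × (1-M) × (1-K) = 255 × 0.24 × 0.20 = 12.24 → 12
B = 255 × (1-Y) × (1-K) = 255 × 0.04 × 0.20 = 2.04 → 2
= RGB(1, 12, 2)


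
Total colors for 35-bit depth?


Colors = 2^bits = 2^35
= 34,359,738,368 colors


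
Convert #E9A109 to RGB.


E9 → 233 (R)
A1 → 161 (G)
09 → 9 (B)
= RGB(233, 161, 9)


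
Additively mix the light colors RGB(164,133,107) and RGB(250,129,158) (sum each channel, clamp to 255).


Additive: each channel = min(255, C₁+C₂)
R: 164+250 = 414 → 255
G: 133+129 = 262 → 255
B: 107+158 = 265 → 255
= RGB(255, 255, 255)


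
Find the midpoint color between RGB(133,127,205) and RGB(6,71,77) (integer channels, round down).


Midpoint: each channel = ⌊(C₁+C₂)/2⌋
R: ⌊(133+6)/2⌋ = 69
G: ⌊(127+71)/2⌋ = 99
B: ⌊(205+77)/2⌋ = 141
= RGB(69, 99, 141)


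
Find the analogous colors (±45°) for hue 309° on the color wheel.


Base hue: 309°
Left analog: (309 - 45) mod 360 = 264°
Right analog: (309 + 45) mod 360 = 354°
Analogous hues = 264° and 354°


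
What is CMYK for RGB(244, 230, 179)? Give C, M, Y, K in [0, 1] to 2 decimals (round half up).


R'=244/255≈0.9569, G'=230/255≈0.9020, B'=179/255≈0.7020
K = 1 - max(R',G',B') = 1 - 244/255 = 11/255 = 0.04313… → 0.04
(1-R'-K)/(1-K) simplifies to (max-R)/max with max = 244:
C = (244-244)/244 = 0/244 = 0 → 0.00
M = (244-230)/244 = 14/244 = 0.05737… → 0.06
Y = (244-179)/244 = 65/244 = 0.26639… → 0.27
= CMYK(0.00, 0.06, 0.27, 0.04)


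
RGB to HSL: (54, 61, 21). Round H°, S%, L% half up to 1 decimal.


Normalize: R'=54/255≈0.2118, G'=61/255≈0.2392, B'=21/255≈0.0824
Max=61/255, Min=21/255, Δ=Max-Min=40/255
L = (Max+Min)/2 = (61+21)/510 = 82/510 = 0.16078… → L = 16.1%
L ≤ 0.5 → S = Δ/(Max+Min) = 40/(61+21) = 40/82 = 0.48780… → S = 48.8%
(the 1/255 factors cancel in S and H, so raw channel differences can be used)
Max is G' → H = 60 × ((B-R)/Δ + 2) = 60 × ((21-54)/40 + 2)
  -33/40 + 2 = -0.825 + 2 = 1.175
  H = 60 × 1.175 = 70.5° → H = 70.5°
= HSL(70.5°, 48.8%, 16.1%)


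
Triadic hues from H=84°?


Triadic: equally spaced at 120° intervals
H1 = 84°
H2 = (84 + 120) mod 360 = 204°
H3 = (84 + 240) mod 360 = 324°
Triadic = 84°, 204°, 324°


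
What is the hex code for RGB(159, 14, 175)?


R = 159 → 9F (hex)
G = 14 → 0E (hex)
B = 175 → AF (hex)
Hex = #9F0EAF


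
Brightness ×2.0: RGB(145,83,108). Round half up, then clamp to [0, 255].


Multiply each channel by 2.0, round half up, clamp to [0, 255]
R: 145×2.0 = 290 → clamp → 255
G: 83×2.0 = 166
B: 108×2.0 = 216
= RGB(255, 166, 216)


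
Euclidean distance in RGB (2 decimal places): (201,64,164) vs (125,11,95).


d = √[(R₁-R₂)² + (G₁-G₂)² + (B₁-B₂)²]
d = √[(201-125)² + (64-11)² + (164-95)²]
d = √[5776 + 2809 + 4761]
d = √13346
d ≈ 115.52


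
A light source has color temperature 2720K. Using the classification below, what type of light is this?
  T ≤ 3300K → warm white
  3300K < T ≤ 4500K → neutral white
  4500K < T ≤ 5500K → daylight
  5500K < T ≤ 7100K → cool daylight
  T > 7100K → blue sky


Temperature: 2720K
2720K ≤ 3300K → warm white
Classification: warm white


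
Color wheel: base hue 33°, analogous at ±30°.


Base hue: 33°
Left analog: (33 - 30) mod 360 = 3°
Right analog: (33 + 30) mod 360 = 63°
Analogous hues = 3° and 63°


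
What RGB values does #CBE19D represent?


CB → 203 (R)
E1 → 225 (G)
9D → 157 (B)
= RGB(203, 225, 157)


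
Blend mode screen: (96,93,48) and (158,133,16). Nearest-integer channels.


Screen: C = 255 - (255-A)×(255-B)/255, rounded to nearest integer
R: 255 - (255-96)×(255-158)/255 = 255 - 15423/255 ≈ 255 - 60.482 = 194.518 → 195
G: 255 - (255-93)×(255-133)/255 = 255 - 19764/255 ≈ 255 - 77.506 = 177.494 → 177
B: 255 - (255-48)×(255-16)/255 = 255 - 49473/255 ≈ 255 - 194.012 = 60.988 → 61
= RGB(195, 177, 61)


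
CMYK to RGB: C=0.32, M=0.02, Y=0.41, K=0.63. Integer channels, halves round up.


R = 255 × (1-C) × (1-K) = 255 × 0.68 × 0.37 = 64.158 → 64
G = 255 × (1-M) × (1-K) = 255 × 0.98 × 0.37 = 92.463 → 92
B = 255 × (1-Y) × (1-K) = 255 × 0.59 × 0.37 = 55.6665 → 56
= RGB(64, 92, 56)


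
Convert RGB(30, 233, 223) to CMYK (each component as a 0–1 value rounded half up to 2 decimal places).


R'=30/255≈0.1176, G'=233/255≈0.9137, B'=223/255≈0.8745
K = 1 - max(R',G',B') = 1 - 233/255 = 22/255 = 0.08627… → 0.09
(1-R'-K)/(1-K) simplifies to (max-R)/max with max = 233:
C = (233-30)/233 = 203/233 = 0.87124… → 0.87
M = (233-233)/233 = 0/233 = 0 → 0.00
Y = (233-223)/233 = 10/233 = 0.04291… → 0.04
= CMYK(0.87, 0.00, 0.04, 0.09)


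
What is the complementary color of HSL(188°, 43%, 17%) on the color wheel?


Complement = opposite side of color wheel = hue + 180°
H' = (188 + 180) mod 360 = 8°
S and L unchanged.
= HSL(8°, 43%, 17%)


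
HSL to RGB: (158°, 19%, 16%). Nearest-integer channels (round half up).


H=158°, S=0.19, L=0.16
C = (1-|2L-1|)×S = (1-|-0.68|)×0.19 = 0.0608
H' = H/60 = 158/60 ≈ 2.6333; X = C×(1-|H' mod 2 - 1|) ≈ 0.0385
m = L - C/2 = 0.16 - 0.0304 = 0.1296
Sector ⌊H'⌋ = 2 → (R',G',B') = (0.0, 0.0608, ≈0.0385)
RGB = ((R'+m)×255, (G'+m)×255, (B'+m)×255) = (33.048, 48.552, 42.8672)
Round half up → RGB(33, 49, 43)


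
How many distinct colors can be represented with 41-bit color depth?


Colors = 2^bits = 2^41
= 2,199,023,255,552 colors


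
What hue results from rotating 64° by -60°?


New hue = (H + rotation) mod 360
New hue = (64 -60) mod 360
= 4 mod 360
= 4°


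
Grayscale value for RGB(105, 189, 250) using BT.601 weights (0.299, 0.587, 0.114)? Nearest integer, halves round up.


Gray = 0.299×R + 0.587×G + 0.114×B
Gray = 0.299×105 + 0.587×189 + 0.114×250
Gray = 31.395 + 110.943 + 28.500
Gray = 170.838 → round half up → 171
Gray = 171


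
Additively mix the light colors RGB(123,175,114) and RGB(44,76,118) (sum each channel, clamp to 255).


Additive: each channel = min(255, C₁+C₂)
R: 123+44 = 167 → 167
G: 175+76 = 251 → 251
B: 114+118 = 232 → 232
= RGB(167, 251, 232)


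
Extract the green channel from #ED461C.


Color: #ED461C
R = ED = 237
G = 46 = 70
B = 1C = 28
Green = 70


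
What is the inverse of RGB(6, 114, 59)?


Invert: (255-R, 255-G, 255-B)
R: 255-6 = 249
G: 255-114 = 141
B: 255-59 = 196
= RGB(249, 141, 196)


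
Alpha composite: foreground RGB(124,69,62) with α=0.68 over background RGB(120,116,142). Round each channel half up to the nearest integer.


C = α×F + (1-α)×B, with 1-α = 0.32
R: 0.68×124 + 0.32×120 = 84.32 + 38.40 = 122.72 → 123
G: 0.68×69 + 0.32×116 = 46.92 + 37.12 = 84.04 → 84
B: 0.68×62 + 0.32×142 = 42.16 + 45.44 = 87.60 → 88
= RGB(123, 84, 88)


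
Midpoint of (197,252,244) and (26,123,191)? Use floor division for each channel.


Midpoint: each channel = ⌊(C₁+C₂)/2⌋
R: ⌊(197+26)/2⌋ = 111
G: ⌊(252+123)/2⌋ = 187
B: ⌊(244+191)/2⌋ = 217
= RGB(111, 187, 217)


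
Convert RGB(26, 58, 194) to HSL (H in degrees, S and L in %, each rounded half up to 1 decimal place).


Normalize: R'=26/255≈0.1020, G'=58/255≈0.2275, B'=194/255≈0.7608
Max=194/255, Min=26/255, Δ=Max-Min=168/255
L = (Max+Min)/2 = (194+26)/510 = 220/510 = 0.43137… → L = 43.1%
L ≤ 0.5 → S = Δ/(Max+Min) = 168/(194+26) = 168/220 = 0.76363… → S = 76.4%
(the 1/255 factors cancel in S and H, so raw channel differences can be used)
Max is B' → H = 60 × ((R-G)/Δ + 4) = 60 × ((26-58)/168 + 4)
  -32/168 + 4 = -0.1904… + 4 = 3.8095…
  H = 60 × 3.8095… = 228.571…° → H = 228.6°
= HSL(228.6°, 76.4%, 43.1%)


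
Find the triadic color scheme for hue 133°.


Triadic: equally spaced at 120° intervals
H1 = 133°
H2 = (133 + 120) mod 360 = 253°
H3 = (133 + 240) mod 360 = 13°
Triadic = 133°, 253°, 13°


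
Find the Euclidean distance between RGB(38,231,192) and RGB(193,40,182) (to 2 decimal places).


d = √[(R₁-R₂)² + (G₁-G₂)² + (B₁-B₂)²]
d = √[(38-193)² + (231-40)² + (192-182)²]
d = √[24025 + 36481 + 100]
d = √60606
d ≈ 246.18


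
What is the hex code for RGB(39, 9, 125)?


R = 39 → 27 (hex)
G = 9 → 09 (hex)
B = 125 → 7D (hex)
Hex = #27097D


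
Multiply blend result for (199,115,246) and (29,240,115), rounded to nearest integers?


Multiply: C = A×B/255, rounded to nearest integer
R: 199×29/255 = 5771/255 ≈ 22.631 → 23
G: 115×240/255 = 27600/255 ≈ 108.235 → 108
B: 246×115/255 = 28290/255 ≈ 110.941 → 111
= RGB(23, 108, 111)


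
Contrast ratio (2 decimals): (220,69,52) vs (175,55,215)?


Linearize each sRGB channel c=v/255: c/12.92 if c ≤ 0.04045 else ((c+0.055)/1.055)^2.4
L = 0.2126×R_lin + 0.7152×G_lin + 0.0722×B_lin
Color 1 (220,69,52):
  R=220: 220/255≈0.8627 > 0.04045 → ((0.8627+0.055)/1.055)^2.4 ≈ 0.71569
  G=69: 69/255≈0.2706 > 0.04045 → ((0.2706+0.055)/1.055)^2.4 ≈ 0.05951
  B=52: 52/255≈0.2039 > 0.04045 → ((0.2039+0.055)/1.055)^2.4 ≈ 0.03434
  L1 = 0.2126×0.71569 + 0.7152×0.05951 + 0.0722×0.03434 ≈ 0.19720
Color 2 (175,55,215):
  R=175: 175/255≈0.6863 > 0.04045 → ((0.6863+0.055)/1.055)^2.4 ≈ 0.42869
  G=55: 55/255≈0.2157 > 0.04045 → ((0.2157+0.055)/1.055)^2.4 ≈ 0.03820
  B=215: 215/255≈0.8431 > 0.04045 → ((0.8431+0.055)/1.055)^2.4 ≈ 0.67954
  L2 = 0.2126×0.42869 + 0.7152×0.03820 + 0.0722×0.67954 ≈ 0.16753
Lighter = 0.19720, Darker = 0.16753
Ratio = (L_lighter + 0.05) / (L_darker + 0.05)
Ratio = (0.19720 + 0.05) / (0.16753 + 0.05) = 0.24720 / 0.21753 ≈ 1.1364
Ratio ≈ 1.14:1


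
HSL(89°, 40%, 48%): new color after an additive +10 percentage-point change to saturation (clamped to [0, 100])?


Original S = 40%
Adjustment = +10 percentage points
New S = 40 + (10) = 50
Clamp to [0, 100] → 50
= HSL(89°, 50%, 48%)


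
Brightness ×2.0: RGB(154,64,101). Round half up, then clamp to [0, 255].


Multiply each channel by 2.0, round half up, clamp to [0, 255]
R: 154×2.0 = 308 → clamp → 255
G: 64×2.0 = 128
B: 101×2.0 = 202
= RGB(255, 128, 202)


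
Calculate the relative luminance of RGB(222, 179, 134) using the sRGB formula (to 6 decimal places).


Linearize each channel (sRGB transfer function): c = v/255; c_lin = c/12.92 if c ≤ 0.04045, else ((c+0.055)/1.055)^2.4
  R: 222/255 ≈ 0.870588 > 0.04045 → ((0.870588+0.055)/1.055)^2.4 ≈ 0.730461
  G: 179/255 ≈ 0.701961 > 0.04045 → ((0.701961+0.055)/1.055)^2.4 ≈ 0.450786
  B: 134/255 ≈ 0.525490 > 0.04045 → ((0.525490+0.055)/1.055)^2.4 ≈ 0.238398
R_lin = 0.730461, G_lin = 0.450786, B_lin = 0.238398
L = 0.2126×R + 0.7152×G + 0.0722×B
L = 0.2126×0.730461 + 0.7152×0.450786 + 0.0722×0.238398
L ≈ 0.494910


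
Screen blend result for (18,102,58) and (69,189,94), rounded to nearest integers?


Screen: C = 255 - (255-A)×(255-B)/255, rounded to nearest integer
R: 255 - (255-18)×(255-69)/255 = 255 - 44082/255 ≈ 255 - 172.871 = 82.129 → 82
G: 255 - (255-102)×(255-189)/255 = 255 - 10098/255 ≈ 255 - 39.600 = 215.400 → 215
B: 255 - (255-58)×(255-94)/255 = 255 - 31717/255 ≈ 255 - 124.380 = 130.620 → 131
= RGB(82, 215, 131)


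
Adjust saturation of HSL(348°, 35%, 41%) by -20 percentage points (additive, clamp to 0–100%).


Original S = 35%
Adjustment = -20 percentage points
New S = 35 + (-20) = 15
Clamp to [0, 100] → 15
= HSL(348°, 15%, 41%)


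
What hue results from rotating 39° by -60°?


New hue = (H + rotation) mod 360
New hue = (39 -60) mod 360
= -21 mod 360
= 339°


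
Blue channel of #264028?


Color: #264028
R = 26 = 38
G = 40 = 64
B = 28 = 40
Blue = 40


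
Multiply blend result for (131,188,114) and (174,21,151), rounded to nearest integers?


Multiply: C = A×B/255, rounded to nearest integer
R: 131×174/255 = 22794/255 ≈ 89.388 → 89
G: 188×21/255 = 3948/255 ≈ 15.482 → 15
B: 114×151/255 = 17214/255 ≈ 67.506 → 68
= RGB(89, 15, 68)


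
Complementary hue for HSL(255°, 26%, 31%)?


Complement = opposite side of color wheel = hue + 180°
H' = (255 + 180) mod 360 = 75°
S and L unchanged.
= HSL(75°, 26%, 31%)


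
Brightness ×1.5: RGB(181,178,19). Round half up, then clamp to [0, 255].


Multiply each channel by 1.5, round half up, clamp to [0, 255]
R: 181×1.5 = 271.5 → round → 272 → clamp → 255
G: 178×1.5 = 267 → clamp → 255
B: 19×1.5 = 28.5 → round → 29
= RGB(255, 255, 29)


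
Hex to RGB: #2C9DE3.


2C → 44 (R)
9D → 157 (G)
E3 → 227 (B)
= RGB(44, 157, 227)


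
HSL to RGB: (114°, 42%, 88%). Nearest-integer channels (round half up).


H=114°, S=0.42, L=0.88
C = (1-|2L-1|)×S = (1-|0.76|)×0.42 = 0.1008
H' = H/60 = 114/60 ≈ 1.9000; X = C×(1-|H' mod 2 - 1|) = 0.01008
m = L - C/2 = 0.88 - 0.0504 = 0.8296
Sector ⌊H'⌋ = 1 → (R',G',B') = (0.01008, 0.1008, 0.0)
RGB = ((R'+m)×255, (G'+m)×255, (B'+m)×255) = (214.1184, 237.252, 211.548)
Round half up → RGB(214, 237, 212)


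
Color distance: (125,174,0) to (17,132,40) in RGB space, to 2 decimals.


d = √[(R₁-R₂)² + (G₁-G₂)² + (B₁-B₂)²]
d = √[(125-17)² + (174-132)² + (0-40)²]
d = √[11664 + 1764 + 1600]
d = √15028
d ≈ 122.59


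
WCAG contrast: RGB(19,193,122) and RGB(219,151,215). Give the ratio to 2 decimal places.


Linearize each sRGB channel c=v/255: c/12.92 if c ≤ 0.04045 else ((c+0.055)/1.055)^2.4
L = 0.2126×R_lin + 0.7152×G_lin + 0.0722×B_lin
Color 1 (19,193,122):
  R=19: 19/255≈0.0745 > 0.04045 → ((0.0745+0.055)/1.055)^2.4 ≈ 0.00651
  G=193: 193/255≈0.7569 > 0.04045 → ((0.7569+0.055)/1.055)^2.4 ≈ 0.53328
  B=122: 122/255≈0.4784 > 0.04045 → ((0.4784+0.055)/1.055)^2.4 ≈ 0.19462
  L1 = 0.2126×0.00651 + 0.7152×0.53328 + 0.0722×0.19462 ≈ 0.39684
Color 2 (219,151,215):
  R=219: 219/255≈0.8588 > 0.04045 → ((0.8588+0.055)/1.055)^2.4 ≈ 0.70838
  G=151: 151/255≈0.5922 > 0.04045 → ((0.5922+0.055)/1.055)^2.4 ≈ 0.30947
  B=215: 215/255≈0.8431 > 0.04045 → ((0.8431+0.055)/1.055)^2.4 ≈ 0.67954
  L2 = 0.2126×0.70838 + 0.7152×0.30947 + 0.0722×0.67954 ≈ 0.42100
Lighter = 0.42100, Darker = 0.39684
Ratio = (L_lighter + 0.05) / (L_darker + 0.05)
Ratio = (0.42100 + 0.05) / (0.39684 + 0.05) = 0.47100 / 0.44684 ≈ 1.0541
Ratio ≈ 1.05:1


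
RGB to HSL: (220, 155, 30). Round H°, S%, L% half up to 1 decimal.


Normalize: R'=220/255≈0.8627, G'=155/255≈0.6078, B'=30/255≈0.1176
Max=220/255, Min=30/255, Δ=Max-Min=190/255
L = (Max+Min)/2 = (220+30)/510 = 250/510 = 0.49019… → L = 49.0%
L ≤ 0.5 → S = Δ/(Max+Min) = 190/(220+30) = 190/250 = 0.76 → S = 76.0%
(the 1/255 factors cancel in S and H, so raw channel differences can be used)
Max is R' → H = 60 × (((G-B)/Δ) mod 6) = 60 × (((155-30)/190) mod 6)
  125/190 = 0.6578…
  H = 60 × 0.6578… = 39.473…° → H = 39.5°
= HSL(39.5°, 76.0%, 49.0%)


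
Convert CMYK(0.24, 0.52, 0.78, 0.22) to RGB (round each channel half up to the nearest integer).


R = 255 × (1-C) × (1-K) = 255 × 0.76 × 0.78 = 151.164 → 151
G = 255 × (1-M) × (1-K) = 255 × 0.48 × 0.78 = 95.472 → 95
B = 255 × (1-Y) × (1-K) = 255 × 0.22 × 0.78 = 43.758 → 44
= RGB(151, 95, 44)


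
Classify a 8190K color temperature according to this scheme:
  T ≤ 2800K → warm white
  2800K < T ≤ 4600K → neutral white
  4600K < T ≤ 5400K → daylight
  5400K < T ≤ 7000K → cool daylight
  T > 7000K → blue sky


Temperature: 8190K
8190K > 7000K → blue sky
Classification: blue sky


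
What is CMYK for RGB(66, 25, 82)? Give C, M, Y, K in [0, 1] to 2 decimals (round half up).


R'=66/255≈0.2588, G'=25/255≈0.0980, B'=82/255≈0.3216
K = 1 - max(R',G',B') = 1 - 82/255 = 173/255 = 0.67843… → 0.68
(1-R'-K)/(1-K) simplifies to (max-R)/max with max = 82:
C = (82-66)/82 = 16/82 = 0.19512… → 0.20
M = (82-25)/82 = 57/82 = 0.69512… → 0.70
Y = (82-82)/82 = 0/82 = 0 → 0.00
= CMYK(0.20, 0.70, 0.00, 0.68)


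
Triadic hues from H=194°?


Triadic: equally spaced at 120° intervals
H1 = 194°
H2 = (194 + 120) mod 360 = 314°
H3 = (194 + 240) mod 360 = 74°
Triadic = 194°, 314°, 74°


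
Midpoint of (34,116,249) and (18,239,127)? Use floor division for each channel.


Midpoint: each channel = ⌊(C₁+C₂)/2⌋
R: ⌊(34+18)/2⌋ = 26
G: ⌊(116+239)/2⌋ = 177
B: ⌊(249+127)/2⌋ = 188
= RGB(26, 177, 188)


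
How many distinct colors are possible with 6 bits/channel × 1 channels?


Total bits = 6 bits/channel × 1 channels = 6 bits
Distinct colors = 2^6
= 64 colors


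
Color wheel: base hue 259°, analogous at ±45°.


Base hue: 259°
Left analog: (259 - 45) mod 360 = 214°
Right analog: (259 + 45) mod 360 = 304°
Analogous hues = 214° and 304°


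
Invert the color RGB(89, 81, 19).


Invert: (255-R, 255-G, 255-B)
R: 255-89 = 166
G: 255-81 = 174
B: 255-19 = 236
= RGB(166, 174, 236)


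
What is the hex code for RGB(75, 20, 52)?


R = 75 → 4B (hex)
G = 20 → 14 (hex)
B = 52 → 34 (hex)
Hex = #4B1434


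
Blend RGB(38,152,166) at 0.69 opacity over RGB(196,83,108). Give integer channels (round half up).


C = α×F + (1-α)×B, with 1-α = 0.31
R: 0.69×38 + 0.31×196 = 26.22 + 60.76 = 86.98 → 87
G: 0.69×152 + 0.31×83 = 104.88 + 25.73 = 130.61 → 131
B: 0.69×166 + 0.31×108 = 114.54 + 33.48 = 148.02 → 148
= RGB(87, 131, 148)


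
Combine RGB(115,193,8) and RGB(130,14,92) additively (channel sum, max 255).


Additive: each channel = min(255, C₁+C₂)
R: 115+130 = 245 → 245
G: 193+14 = 207 → 207
B: 8+92 = 100 → 100
= RGB(245, 207, 100)


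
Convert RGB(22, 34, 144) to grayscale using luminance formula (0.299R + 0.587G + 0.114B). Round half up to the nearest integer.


Gray = 0.299×R + 0.587×G + 0.114×B
Gray = 0.299×22 + 0.587×34 + 0.114×144
Gray = 6.578 + 19.958 + 16.416
Gray = 42.952 → round half up → 43
Gray = 43


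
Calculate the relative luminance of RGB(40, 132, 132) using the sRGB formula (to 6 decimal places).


Linearize each channel (sRGB transfer function): c = v/255; c_lin = c/12.92 if c ≤ 0.04045, else ((c+0.055)/1.055)^2.4
  R: 40/255 ≈ 0.156863 > 0.04045 → ((0.156863+0.055)/1.055)^2.4 ≈ 0.021219
  G: 132/255 ≈ 0.517647 > 0.04045 → ((0.517647+0.055)/1.055)^2.4 ≈ 0.230740
  B: 132/255 ≈ 0.517647 > 0.04045 → ((0.517647+0.055)/1.055)^2.4 ≈ 0.230740
R_lin = 0.021219, G_lin = 0.230740, B_lin = 0.230740
L = 0.2126×R + 0.7152×G + 0.0722×B
L = 0.2126×0.021219 + 0.7152×0.230740 + 0.0722×0.230740
L ≈ 0.186196


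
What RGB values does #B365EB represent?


B3 → 179 (R)
65 → 101 (G)
EB → 235 (B)
= RGB(179, 101, 235)


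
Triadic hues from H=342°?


Triadic: equally spaced at 120° intervals
H1 = 342°
H2 = (342 + 120) mod 360 = 102°
H3 = (342 + 240) mod 360 = 222°
Triadic = 342°, 102°, 222°


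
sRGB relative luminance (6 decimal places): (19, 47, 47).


Linearize each channel (sRGB transfer function): c = v/255; c_lin = c/12.92 if c ≤ 0.04045, else ((c+0.055)/1.055)^2.4
  R: 19/255 ≈ 0.074510 > 0.04045 → ((0.074510+0.055)/1.055)^2.4 ≈ 0.006512
  G: 47/255 ≈ 0.184314 > 0.04045 → ((0.184314+0.055)/1.055)^2.4 ≈ 0.028426
  B: 47/255 ≈ 0.184314 > 0.04045 → ((0.184314+0.055)/1.055)^2.4 ≈ 0.028426
R_lin = 0.006512, G_lin = 0.028426, B_lin = 0.028426
L = 0.2126×R + 0.7152×G + 0.0722×B
L = 0.2126×0.006512 + 0.7152×0.028426 + 0.0722×0.028426
L ≈ 0.023767


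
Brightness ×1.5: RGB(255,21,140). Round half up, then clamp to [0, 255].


Multiply each channel by 1.5, round half up, clamp to [0, 255]
R: 255×1.5 = 382.5 → round → 383 → clamp → 255
G: 21×1.5 = 31.5 → round → 32
B: 140×1.5 = 210
= RGB(255, 32, 210)


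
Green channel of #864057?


Color: #864057
R = 86 = 134
G = 40 = 64
B = 57 = 87
Green = 64


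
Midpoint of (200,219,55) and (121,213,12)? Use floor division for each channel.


Midpoint: each channel = ⌊(C₁+C₂)/2⌋
R: ⌊(200+121)/2⌋ = 160
G: ⌊(219+213)/2⌋ = 216
B: ⌊(55+12)/2⌋ = 33
= RGB(160, 216, 33)


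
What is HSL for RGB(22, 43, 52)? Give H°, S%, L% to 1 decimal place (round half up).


Normalize: R'=22/255≈0.0863, G'=43/255≈0.1686, B'=52/255≈0.2039
Max=52/255, Min=22/255, Δ=Max-Min=30/255
L = (Max+Min)/2 = (52+22)/510 = 74/510 = 0.14509… → L = 14.5%
L ≤ 0.5 → S = Δ/(Max+Min) = 30/(52+22) = 30/74 = 0.40540… → S = 40.5%
(the 1/255 factors cancel in S and H, so raw channel differences can be used)
Max is B' → H = 60 × ((R-G)/Δ + 4) = 60 × ((22-43)/30 + 4)
  -21/30 + 4 = -0.7 + 4 = 3.3
  H = 60 × 3.3 = 198° → H = 198.0°
= HSL(198.0°, 40.5%, 14.5%)


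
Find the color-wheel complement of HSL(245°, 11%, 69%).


Complement = opposite side of color wheel = hue + 180°
H' = (245 + 180) mod 360 = 65°
S and L unchanged.
= HSL(65°, 11%, 69%)


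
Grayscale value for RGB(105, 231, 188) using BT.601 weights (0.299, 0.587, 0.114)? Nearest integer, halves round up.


Gray = 0.299×R + 0.587×G + 0.114×B
Gray = 0.299×105 + 0.587×231 + 0.114×188
Gray = 31.395 + 135.597 + 21.432
Gray = 188.424 → round half up → 188
Gray = 188


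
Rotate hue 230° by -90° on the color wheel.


New hue = (H + rotation) mod 360
New hue = (230 -90) mod 360
= 140 mod 360
= 140°


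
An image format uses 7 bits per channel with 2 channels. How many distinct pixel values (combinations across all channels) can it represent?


Total bits = 7 bits/channel × 2 channels = 14 bits
Distinct pixel values = 2^14
= 16,384 pixel values


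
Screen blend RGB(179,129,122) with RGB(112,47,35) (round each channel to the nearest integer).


Screen: C = 255 - (255-A)×(255-B)/255, rounded to nearest integer
R: 255 - (255-179)×(255-112)/255 = 255 - 10868/255 ≈ 255 - 42.620 = 212.380 → 212
G: 255 - (255-129)×(255-47)/255 = 255 - 26208/255 ≈ 255 - 102.776 = 152.224 → 152
B: 255 - (255-122)×(255-35)/255 = 255 - 29260/255 ≈ 255 - 114.745 = 140.255 → 140
= RGB(212, 152, 140)


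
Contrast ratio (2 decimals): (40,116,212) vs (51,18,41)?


Linearize each sRGB channel c=v/255: c/12.92 if c ≤ 0.04045 else ((c+0.055)/1.055)^2.4
L = 0.2126×R_lin + 0.7152×G_lin + 0.0722×B_lin
Color 1 (40,116,212):
  R=40: 40/255≈0.1569 > 0.04045 → ((0.1569+0.055)/1.055)^2.4 ≈ 0.02122
  G=116: 116/255≈0.4549 > 0.04045 → ((0.4549+0.055)/1.055)^2.4 ≈ 0.17465
  B=212: 212/255≈0.8314 > 0.04045 → ((0.8314+0.055)/1.055)^2.4 ≈ 0.65837
  L1 = 0.2126×0.02122 + 0.7152×0.17465 + 0.0722×0.65837 ≈ 0.17695
Color 2 (51,18,41):
  R=51: 51/255≈0.2000 > 0.04045 → ((0.2000+0.055)/1.055)^2.4 ≈ 0.03310
  G=18: 18/255≈0.0706 > 0.04045 → ((0.0706+0.055)/1.055)^2.4 ≈ 0.00605
  B=41: 41/255≈0.1608 > 0.04045 → ((0.1608+0.055)/1.055)^2.4 ≈ 0.02217
  L2 = 0.2126×0.03310 + 0.7152×0.00605 + 0.0722×0.02217 ≈ 0.01297
Lighter = 0.17695, Darker = 0.01297
Ratio = (L_lighter + 0.05) / (L_darker + 0.05)
Ratio = (0.17695 + 0.05) / (0.01297 + 0.05) = 0.22695 / 0.06297 ≈ 3.6044
Ratio ≈ 3.60:1


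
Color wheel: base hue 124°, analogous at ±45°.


Base hue: 124°
Left analog: (124 - 45) mod 360 = 79°
Right analog: (124 + 45) mod 360 = 169°
Analogous hues = 79° and 169°


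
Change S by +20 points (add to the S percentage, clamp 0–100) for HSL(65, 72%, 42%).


Original S = 72%
Adjustment = +20 percentage points
New S = 72 + (20) = 92
Clamp to [0, 100] → 92
= HSL(65°, 92%, 42%)


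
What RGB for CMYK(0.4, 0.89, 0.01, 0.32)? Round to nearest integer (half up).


R = 255 × (1-C) × (1-K) = 255 × 0.60 × 0.68 = 104.04 → 104
G = 255 × (1-M) × (1-K) = 255 × 0.11 × 0.68 = 19.074 → 19
B = 255 × (1-Y) × (1-K) = 255 × 0.99 × 0.68 = 171.666 → 172
= RGB(104, 19, 172)


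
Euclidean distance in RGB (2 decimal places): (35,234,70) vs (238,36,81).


d = √[(R₁-R₂)² + (G₁-G₂)² + (B₁-B₂)²]
d = √[(35-238)² + (234-36)² + (70-81)²]
d = √[41209 + 39204 + 121]
d = √80534
d ≈ 283.79


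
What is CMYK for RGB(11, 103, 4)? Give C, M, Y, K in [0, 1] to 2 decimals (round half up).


R'=11/255≈0.0431, G'=103/255≈0.4039, B'=4/255≈0.0157
K = 1 - max(R',G',B') = 1 - 103/255 = 152/255 = 0.59607… → 0.60
(1-R'-K)/(1-K) simplifies to (max-R)/max with max = 103:
C = (103-11)/103 = 92/103 = 0.89320… → 0.89
M = (103-103)/103 = 0/103 = 0 → 0.00
Y = (103-4)/103 = 99/103 = 0.96116… → 0.96
= CMYK(0.89, 0.00, 0.96, 0.60)


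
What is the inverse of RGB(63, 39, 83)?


Invert: (255-R, 255-G, 255-B)
R: 255-63 = 192
G: 255-39 = 216
B: 255-83 = 172
= RGB(192, 216, 172)


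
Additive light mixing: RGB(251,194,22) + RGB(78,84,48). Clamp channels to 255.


Additive: each channel = min(255, C₁+C₂)
R: 251+78 = 329 → 255
G: 194+84 = 278 → 255
B: 22+48 = 70 → 70
= RGB(255, 255, 70)


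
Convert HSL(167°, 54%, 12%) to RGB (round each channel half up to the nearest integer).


H=167°, S=0.54, L=0.12
C = (1-|2L-1|)×S = (1-|-0.76|)×0.54 = 0.1296
H' = H/60 = 167/60 ≈ 2.7833; X = C×(1-|H' mod 2 - 1|) = 0.10152
m = L - C/2 = 0.12 - 0.0648 = 0.0552
Sector ⌊H'⌋ = 2 → (R',G',B') = (0.0, 0.1296, 0.10152)
RGB = ((R'+m)×255, (G'+m)×255, (B'+m)×255) = (14.076, 47.124, 39.9636)
Round half up → RGB(14, 47, 40)


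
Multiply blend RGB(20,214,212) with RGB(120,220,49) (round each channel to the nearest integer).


Multiply: C = A×B/255, rounded to nearest integer
R: 20×120/255 = 2400/255 ≈ 9.412 → 9
G: 214×220/255 = 47080/255 ≈ 184.627 → 185
B: 212×49/255 = 10388/255 ≈ 40.737 → 41
= RGB(9, 185, 41)


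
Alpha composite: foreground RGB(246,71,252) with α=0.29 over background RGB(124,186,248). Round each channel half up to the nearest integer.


C = α×F + (1-α)×B, with 1-α = 0.71
R: 0.29×246 + 0.71×124 = 71.34 + 88.04 = 159.38 → 159
G: 0.29×71 + 0.71×186 = 20.59 + 132.06 = 152.65 → 153
B: 0.29×252 + 0.71×248 = 73.08 + 176.08 = 249.16 → 249
= RGB(159, 153, 249)


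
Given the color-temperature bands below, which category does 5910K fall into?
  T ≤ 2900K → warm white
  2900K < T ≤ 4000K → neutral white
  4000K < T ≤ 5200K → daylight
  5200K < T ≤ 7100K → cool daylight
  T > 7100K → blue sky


Temperature: 5910K
5200K < 5910K ≤ 7100K → cool daylight
Classification: cool daylight


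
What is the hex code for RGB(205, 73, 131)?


R = 205 → CD (hex)
G = 73 → 49 (hex)
B = 131 → 83 (hex)
Hex = #CD4983


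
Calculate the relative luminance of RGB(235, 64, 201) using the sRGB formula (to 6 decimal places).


Linearize each channel (sRGB transfer function): c = v/255; c_lin = c/12.92 if c ≤ 0.04045, else ((c+0.055)/1.055)^2.4
  R: 235/255 ≈ 0.921569 > 0.04045 → ((0.921569+0.055)/1.055)^2.4 ≈ 0.830770
  G: 64/255 ≈ 0.250980 > 0.04045 → ((0.250980+0.055)/1.055)^2.4 ≈ 0.051269
  B: 201/255 ≈ 0.788235 > 0.04045 → ((0.788235+0.055)/1.055)^2.4 ≈ 0.584078
R_lin = 0.830770, G_lin = 0.051269, B_lin = 0.584078
L = 0.2126×R + 0.7152×G + 0.0722×B
L = 0.2126×0.830770 + 0.7152×0.051269 + 0.0722×0.584078
L ≈ 0.255460


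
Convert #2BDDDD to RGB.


2B → 43 (R)
DD → 221 (G)
DD → 221 (B)
= RGB(43, 221, 221)


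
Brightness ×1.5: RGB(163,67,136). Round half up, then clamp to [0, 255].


Multiply each channel by 1.5, round half up, clamp to [0, 255]
R: 163×1.5 = 244.5 → round → 245
G: 67×1.5 = 100.5 → round → 101
B: 136×1.5 = 204
= RGB(245, 101, 204)


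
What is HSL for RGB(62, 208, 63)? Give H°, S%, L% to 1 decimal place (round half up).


Normalize: R'=62/255≈0.2431, G'=208/255≈0.8157, B'=63/255≈0.2471
Max=208/255, Min=62/255, Δ=Max-Min=146/255
L = (Max+Min)/2 = (208+62)/510 = 270/510 = 0.52941… → L = 52.9%
L > 0.5 → S = Δ/(2-Max-Min) = 146/(510-208-62) = 146/240 = 0.60833… → S = 60.8%
(the 1/255 factors cancel in S and H, so raw channel differences can be used)
Max is G' → H = 60 × ((B-R)/Δ + 2) = 60 × ((63-62)/146 + 2)
  1/146 + 2 = 0.0068… + 2 = 2.0068…
  H = 60 × 2.0068… = 120.410…° → H = 120.4°
= HSL(120.4°, 60.8%, 52.9%)


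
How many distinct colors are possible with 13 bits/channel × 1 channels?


Total bits = 13 bits/channel × 1 channels = 13 bits
Distinct colors = 2^13
= 8,192 colors


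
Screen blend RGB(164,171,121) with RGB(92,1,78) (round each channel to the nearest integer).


Screen: C = 255 - (255-A)×(255-B)/255, rounded to nearest integer
R: 255 - (255-164)×(255-92)/255 = 255 - 14833/255 ≈ 255 - 58.169 = 196.831 → 197
G: 255 - (255-171)×(255-1)/255 = 255 - 21336/255 ≈ 255 - 83.671 = 171.329 → 171
B: 255 - (255-121)×(255-78)/255 = 255 - 23718/255 ≈ 255 - 93.012 = 161.988 → 162
= RGB(197, 171, 162)


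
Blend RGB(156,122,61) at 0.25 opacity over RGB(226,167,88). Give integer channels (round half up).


C = α×F + (1-α)×B, with 1-α = 0.75
R: 0.25×156 + 0.75×226 = 39.00 + 169.50 = 208.50 → 209
G: 0.25×122 + 0.75×167 = 30.50 + 125.25 = 155.75 → 156
B: 0.25×61 + 0.75×88 = 15.25 + 66.00 = 81.25 → 81
= RGB(209, 156, 81)


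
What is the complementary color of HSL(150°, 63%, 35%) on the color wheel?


Complement = opposite side of color wheel = hue + 180°
H' = (150 + 180) mod 360 = 330°
S and L unchanged.
= HSL(330°, 63%, 35%)


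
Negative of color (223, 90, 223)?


Invert: (255-R, 255-G, 255-B)
R: 255-223 = 32
G: 255-90 = 165
B: 255-223 = 32
= RGB(32, 165, 32)


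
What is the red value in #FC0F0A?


Color: #FC0F0A
R = FC = 252
G = 0F = 15
B = 0A = 10
Red = 252


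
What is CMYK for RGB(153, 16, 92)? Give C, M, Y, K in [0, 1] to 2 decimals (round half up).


R'=153/255≈0.6000, G'=16/255≈0.0627, B'=92/255≈0.3608
K = 1 - max(R',G',B') = 1 - 153/255 = 102/255 = 0.4 → 0.40
(1-R'-K)/(1-K) simplifies to (max-R)/max with max = 153:
C = (153-153)/153 = 0/153 = 0 → 0.00
M = (153-16)/153 = 137/153 = 0.89542… → 0.90
Y = (153-92)/153 = 61/153 = 0.39869… → 0.40
= CMYK(0.00, 0.90, 0.40, 0.40)


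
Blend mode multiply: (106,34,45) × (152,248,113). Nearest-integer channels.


Multiply: C = A×B/255, rounded to nearest integer
R: 106×152/255 = 16112/255 ≈ 63.184 → 63
G: 34×248/255 = 8432/255 ≈ 33.067 → 33
B: 45×113/255 = 5085/255 ≈ 19.941 → 20
= RGB(63, 33, 20)


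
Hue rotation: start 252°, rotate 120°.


New hue = (H + rotation) mod 360
New hue = (252 + 120) mod 360
= 372 mod 360
= 12°


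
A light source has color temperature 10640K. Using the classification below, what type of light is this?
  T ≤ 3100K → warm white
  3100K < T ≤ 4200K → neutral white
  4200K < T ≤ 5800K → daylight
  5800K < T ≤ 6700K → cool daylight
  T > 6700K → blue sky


Temperature: 10640K
10640K > 6700K → blue sky
Classification: blue sky


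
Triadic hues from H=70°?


Triadic: equally spaced at 120° intervals
H1 = 70°
H2 = (70 + 120) mod 360 = 190°
H3 = (70 + 240) mod 360 = 310°
Triadic = 70°, 190°, 310°


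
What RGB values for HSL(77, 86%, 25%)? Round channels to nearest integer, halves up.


H=77°, S=0.86, L=0.25
C = (1-|2L-1|)×S = (1-|-0.50|)×0.86 = 0.43
H' = H/60 = 77/60 ≈ 1.2833; X = C×(1-|H' mod 2 - 1|) ≈ 0.3082
m = L - C/2 = 0.25 - 0.215 = 0.035
Sector ⌊H'⌋ = 1 → (R',G',B') = (≈0.3082, 0.43, 0.0)
RGB = ((R'+m)×255, (G'+m)×255, (B'+m)×255) = (87.5075, 118.575, 8.925)
Round half up → RGB(88, 119, 9)


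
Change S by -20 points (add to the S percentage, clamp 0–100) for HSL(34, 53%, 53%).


Original S = 53%
Adjustment = -20 percentage points
New S = 53 + (-20) = 33
Clamp to [0, 100] → 33
= HSL(34°, 33%, 53%)


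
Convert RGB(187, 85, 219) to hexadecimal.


R = 187 → BB (hex)
G = 85 → 55 (hex)
B = 219 → DB (hex)
Hex = #BB55DB


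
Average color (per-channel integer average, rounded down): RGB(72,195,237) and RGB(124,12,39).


Midpoint: each channel = ⌊(C₁+C₂)/2⌋
R: ⌊(72+124)/2⌋ = 98
G: ⌊(195+12)/2⌋ = 103
B: ⌊(237+39)/2⌋ = 138
= RGB(98, 103, 138)


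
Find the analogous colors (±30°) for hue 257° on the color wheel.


Base hue: 257°
Left analog: (257 - 30) mod 360 = 227°
Right analog: (257 + 30) mod 360 = 287°
Analogous hues = 227° and 287°


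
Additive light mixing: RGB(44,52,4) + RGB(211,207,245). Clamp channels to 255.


Additive: each channel = min(255, C₁+C₂)
R: 44+211 = 255 → 255
G: 52+207 = 259 → 255
B: 4+245 = 249 → 249
= RGB(255, 255, 249)


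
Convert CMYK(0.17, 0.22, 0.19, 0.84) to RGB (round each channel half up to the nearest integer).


R = 255 × (1-C) × (1-K) = 255 × 0.83 × 0.16 = 33.864 → 34
G = 255 × (1-M) × (1-K) = 255 × 0.78 × 0.16 = 31.824 → 32
B = 255 × (1-Y) × (1-K) = 255 × 0.81 × 0.16 = 33.048 → 33
= RGB(34, 32, 33)


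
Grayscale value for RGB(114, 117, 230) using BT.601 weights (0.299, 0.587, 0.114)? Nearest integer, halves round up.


Gray = 0.299×R + 0.587×G + 0.114×B
Gray = 0.299×114 + 0.587×117 + 0.114×230
Gray = 34.086 + 68.679 + 26.220
Gray = 128.985 → round half up → 129
Gray = 129


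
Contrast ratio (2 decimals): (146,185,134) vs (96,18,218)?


Linearize each sRGB channel c=v/255: c/12.92 if c ≤ 0.04045 else ((c+0.055)/1.055)^2.4
L = 0.2126×R_lin + 0.7152×G_lin + 0.0722×B_lin
Color 1 (146,185,134):
  R=146: 146/255≈0.5725 > 0.04045 → ((0.5725+0.055)/1.055)^2.4 ≈ 0.28744
  G=185: 185/255≈0.7255 > 0.04045 → ((0.7255+0.055)/1.055)^2.4 ≈ 0.48515
  B=134: 134/255≈0.5255 > 0.04045 → ((0.5255+0.055)/1.055)^2.4 ≈ 0.23840
  L1 = 0.2126×0.28744 + 0.7152×0.48515 + 0.0722×0.23840 ≈ 0.42530
Color 2 (96,18,218):
  R=96: 96/255≈0.3765 > 0.04045 → ((0.3765+0.055)/1.055)^2.4 ≈ 0.11697
  G=18: 18/255≈0.0706 > 0.04045 → ((0.0706+0.055)/1.055)^2.4 ≈ 0.00605
  B=218: 218/255≈0.8549 > 0.04045 → ((0.8549+0.055)/1.055)^2.4 ≈ 0.70110
  L2 = 0.2126×0.11697 + 0.7152×0.00605 + 0.0722×0.70110 ≈ 0.07981
Lighter = 0.42530, Darker = 0.07981
Ratio = (L_lighter + 0.05) / (L_darker + 0.05)
Ratio = (0.42530 + 0.05) / (0.07981 + 0.05) = 0.47530 / 0.12981 ≈ 3.6614
Ratio ≈ 3.66:1


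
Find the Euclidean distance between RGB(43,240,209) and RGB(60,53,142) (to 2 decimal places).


d = √[(R₁-R₂)² + (G₁-G₂)² + (B₁-B₂)²]
d = √[(43-60)² + (240-53)² + (209-142)²]
d = √[289 + 34969 + 4489]
d = √39747
d ≈ 199.37


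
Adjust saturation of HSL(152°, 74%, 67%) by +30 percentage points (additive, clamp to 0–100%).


Original S = 74%
Adjustment = +30 percentage points
New S = 74 + (30) = 104
Clamp to [0, 100] → 100
= HSL(152°, 100%, 67%)


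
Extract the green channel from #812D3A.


Color: #812D3A
R = 81 = 129
G = 2D = 45
B = 3A = 58
Green = 45


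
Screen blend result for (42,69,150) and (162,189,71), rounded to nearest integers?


Screen: C = 255 - (255-A)×(255-B)/255, rounded to nearest integer
R: 255 - (255-42)×(255-162)/255 = 255 - 19809/255 ≈ 255 - 77.682 = 177.318 → 177
G: 255 - (255-69)×(255-189)/255 = 255 - 12276/255 ≈ 255 - 48.141 = 206.859 → 207
B: 255 - (255-150)×(255-71)/255 = 255 - 19320/255 ≈ 255 - 75.765 = 179.235 → 179
= RGB(177, 207, 179)


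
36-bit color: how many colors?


Colors = 2^bits = 2^36
= 68,719,476,736 colors


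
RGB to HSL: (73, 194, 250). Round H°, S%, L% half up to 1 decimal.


Normalize: R'=73/255≈0.2863, G'=194/255≈0.7608, B'=250/255≈0.9804
Max=250/255, Min=73/255, Δ=Max-Min=177/255
L = (Max+Min)/2 = (250+73)/510 = 323/510 = 0.63333… → L = 63.3%
L > 0.5 → S = Δ/(2-Max-Min) = 177/(510-250-73) = 177/187 = 0.94652… → S = 94.7%
(the 1/255 factors cancel in S and H, so raw channel differences can be used)
Max is B' → H = 60 × ((R-G)/Δ + 4) = 60 × ((73-194)/177 + 4)
  -121/177 + 4 = -0.6836… + 4 = 3.3163…
  H = 60 × 3.3163… = 198.983…° → H = 199.0°
= HSL(199.0°, 94.7%, 63.3%)


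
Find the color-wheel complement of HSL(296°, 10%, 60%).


Complement = opposite side of color wheel = hue + 180°
H' = (296 + 180) mod 360 = 116°
S and L unchanged.
= HSL(116°, 10%, 60%)


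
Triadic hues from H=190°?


Triadic: equally spaced at 120° intervals
H1 = 190°
H2 = (190 + 120) mod 360 = 310°
H3 = (190 + 240) mod 360 = 70°
Triadic = 190°, 310°, 70°


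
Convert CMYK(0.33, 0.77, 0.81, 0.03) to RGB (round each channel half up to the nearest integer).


R = 255 × (1-C) × (1-K) = 255 × 0.67 × 0.97 = 165.7245 → 166
G = 255 × (1-M) × (1-K) = 255 × 0.23 × 0.97 = 56.8905 → 57
B = 255 × (1-Y) × (1-K) = 255 × 0.19 × 0.97 = 46.9965 → 47
= RGB(166, 57, 47)


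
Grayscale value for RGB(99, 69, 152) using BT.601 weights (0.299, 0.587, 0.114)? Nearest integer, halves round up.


Gray = 0.299×R + 0.587×G + 0.114×B
Gray = 0.299×99 + 0.587×69 + 0.114×152
Gray = 29.601 + 40.503 + 17.328
Gray = 87.432 → round half up → 87
Gray = 87
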